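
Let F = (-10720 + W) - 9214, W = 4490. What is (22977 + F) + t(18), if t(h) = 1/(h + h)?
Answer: 271189/36 ≈ 7533.0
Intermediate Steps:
t(h) = 1/(2*h)
F = -15444 (F = (-10720 + 4490) - 9214 = -6230 - 9214 = -15444)
(22977 + F) + t(18) = (22977 - 15444) + (1/2)/18 = 7533 + (1/2)*(1/18) = 7533 + 1/36 = 271189/36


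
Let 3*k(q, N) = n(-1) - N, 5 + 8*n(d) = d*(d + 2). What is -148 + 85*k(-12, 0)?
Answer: -677/4 ≈ -169.25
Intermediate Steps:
n(d) = -5/8 + d*(2 + d)/8 (n(d) = -5/8 + (d*(d + 2))/8 = -5/8 + (d*(2 + d))/8 = -5/8 + d*(2 + d)/8)
k(q, N) = -¼ - N/3 (k(q, N) = ((-5/8 + (¼)*(-1) + (⅛)*(-1)²) - N)/3 = ((-5/8 - ¼ + (⅛)*1) - N)/3 = ((-5/8 - ¼ + ⅛) - N)/3 = (-¾ - N)/3 = -¼ - N/3)
-148 + 85*k(-12, 0) = -148 + 85*(-¼ - ⅓*0) = -148 + 85*(-¼ + 0) = -148 + 85*(-¼) = -148 - 85/4 = -677/4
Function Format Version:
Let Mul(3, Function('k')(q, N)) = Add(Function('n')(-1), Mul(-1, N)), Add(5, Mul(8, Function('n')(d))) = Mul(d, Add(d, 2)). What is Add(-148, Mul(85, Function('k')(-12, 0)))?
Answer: Rational(-677, 4) ≈ -169.25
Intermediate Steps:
Function('n')(d) = Add(Rational(-5, 8), Mul(Rational(1, 8), d, Add(2, d))) (Function('n')(d) = Add(Rational(-5, 8), Mul(Rational(1, 8), Mul(d, Add(d, 2)))) = Add(Rational(-5, 8), Mul(Rational(1, 8), Mul(d, Add(2, d)))) = Add(Rational(-5, 8), Mul(Rational(1, 8), d, Add(2, d))))
Function('k')(q, N) = Add(Rational(-1, 4), Mul(Rational(-1, 3), N)) (Function('k')(q, N) = Mul(Rational(1, 3), Add(Add(Rational(-5, 8), Mul(Rational(1, 4), -1), Mul(Rational(1, 8), Pow(-1, 2))), Mul(-1, N))) = Mul(Rational(1, 3), Add(Add(Rational(-5, 8), Rational(-1, 4), Mul(Rational(1, 8), 1)), Mul(-1, N))) = Mul(Rational(1, 3), Add(Add(Rational(-5, 8), Rational(-1, 4), Rational(1, 8)), Mul(-1, N))) = Mul(Rational(1, 3), Add(Rational(-3, 4), Mul(-1, N))) = Add(Rational(-1, 4), Mul(Rational(-1, 3), N)))
Add(-148, Mul(85, Function('k')(-12, 0))) = Add(-148, Mul(85, Add(Rational(-1, 4), Mul(Rational(-1, 3), 0)))) = Add(-148, Mul(85, Add(Rational(-1, 4), 0))) = Add(-148, Mul(85, Rational(-1, 4))) = Add(-148, Rational(-85, 4)) = Rational(-677, 4)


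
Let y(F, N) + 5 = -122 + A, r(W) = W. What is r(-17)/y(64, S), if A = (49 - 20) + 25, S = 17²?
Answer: 17/73 ≈ 0.23288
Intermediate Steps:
S = 289
A = 54 (A = 29 + 25 = 54)
y(F, N) = -73 (y(F, N) = -5 + (-122 + 54) = -5 - 68 = -73)
r(-17)/y(64, S) = -17/(-73) = -17*(-1/73) = 17/73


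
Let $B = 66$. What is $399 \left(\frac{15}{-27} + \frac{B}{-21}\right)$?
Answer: $- \frac{4427}{3} \approx -1475.7$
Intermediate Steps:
$399 \left(\frac{15}{-27} + \frac{B}{-21}\right) = 399 \left(\frac{15}{-27} + \frac{66}{-21}\right) = 399 \left(15 \left(- \frac{1}{27}\right) + 66 \left(- \frac{1}{21}\right)\right) = 399 \left(- \frac{5}{9} - \frac{22}{7}\right) = 399 \left(- \frac{233}{63}\right) = - \frac{4427}{3}$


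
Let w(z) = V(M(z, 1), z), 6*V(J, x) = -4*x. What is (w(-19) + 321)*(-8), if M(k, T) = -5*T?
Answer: -8008/3 ≈ -2669.3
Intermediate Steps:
V(J, x) = -2*x/3 (V(J, x) = (-4*x)/6 = -2*x/3)
w(z) = -2*z/3
(w(-19) + 321)*(-8) = (-⅔*(-19) + 321)*(-8) = (38/3 + 321)*(-8) = (1001/3)*(-8) = -8008/3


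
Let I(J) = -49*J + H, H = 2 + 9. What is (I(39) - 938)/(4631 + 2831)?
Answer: -1419/3731 ≈ -0.38033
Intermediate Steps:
H = 11
I(J) = 11 - 49*J (I(J) = -49*J + 11 = 11 - 49*J)
(I(39) - 938)/(4631 + 2831) = ((11 - 49*39) - 938)/(4631 + 2831) = ((11 - 1911) - 938)/7462 = (-1900 - 938)*(1/7462) = -2838*1/7462 = -1419/3731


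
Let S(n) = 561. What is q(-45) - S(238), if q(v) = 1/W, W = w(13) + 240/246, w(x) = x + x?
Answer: -620425/1106 ≈ -560.96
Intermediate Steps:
w(x) = 2*x
W = 1106/41 (W = 2*13 + 240/246 = 26 + 240*(1/246) = 26 + 40/41 = 1106/41 ≈ 26.976)
q(v) = 41/1106 (q(v) = 1/(1106/41) = 41/1106)
q(-45) - S(238) = 41/1106 - 1*561 = 41/1106 - 561 = -620425/1106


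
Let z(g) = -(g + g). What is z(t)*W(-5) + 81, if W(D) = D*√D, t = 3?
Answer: 81 + 30*I*√5 ≈ 81.0 + 67.082*I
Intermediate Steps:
z(g) = -2*g
W(D) = D^(3/2)
z(t)*W(-5) + 81 = (-2*3)*(-5)^(3/2) + 81 = -(-30)*I*√5 + 81 = 30*I*√5 + 81 = 81 + 30*I*√5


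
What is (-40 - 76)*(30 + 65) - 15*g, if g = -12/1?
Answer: -10840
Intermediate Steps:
g = -12 (g = 1*(-12) = -12)
(-40 - 76)*(30 + 65) - 15*g = (-40 - 76)*(30 + 65) - 15*(-12) = -116*95 + 180 = -11020 + 180 = -10840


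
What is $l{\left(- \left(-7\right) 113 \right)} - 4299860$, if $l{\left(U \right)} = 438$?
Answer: $-4299422$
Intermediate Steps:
$l{\left(- \left(-7\right) 113 \right)} - 4299860 = 438 - 4299860 = -4299422$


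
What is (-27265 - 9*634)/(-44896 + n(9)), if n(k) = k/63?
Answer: 230797/314271 ≈ 0.73439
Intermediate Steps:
n(k) = k/63 (n(k) = k*(1/63) = k/63)
(-27265 - 9*634)/(-44896 + n(9)) = (-27265 - 9*634)/(-44896 + (1/63)*9) = (-27265 - 5706)/(-44896 + ⅐) = -32971/(-314271/7) = -32971*(-7/314271) = 230797/314271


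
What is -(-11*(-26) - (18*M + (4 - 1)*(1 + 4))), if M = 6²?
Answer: 377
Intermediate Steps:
M = 36
-(-11*(-26) - (18*M + (4 - 1)*(1 + 4))) = -(-11*(-26) - (18*36 + (4 - 1)*(1 + 4))) = -(286 - (648 + 3*5)) = -(286 - (648 + 15)) = -(286 - 1*663) = -(286 - 663) = -1*(-377) = 377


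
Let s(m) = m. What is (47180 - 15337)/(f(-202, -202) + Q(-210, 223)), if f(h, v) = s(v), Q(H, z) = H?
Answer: -31843/412 ≈ -77.289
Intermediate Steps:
f(h, v) = v
(47180 - 15337)/(f(-202, -202) + Q(-210, 223)) = (47180 - 15337)/(-202 - 210) = 31843/(-412) = 31843*(-1/412) = -31843/412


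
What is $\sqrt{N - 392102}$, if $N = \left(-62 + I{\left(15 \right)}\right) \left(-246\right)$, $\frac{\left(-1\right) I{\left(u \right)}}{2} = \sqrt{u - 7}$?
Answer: $\sqrt{-376850 + 984 \sqrt{2}} \approx 612.75 i$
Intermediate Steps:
$I{\left(u \right)} = - 2 \sqrt{-7 + u}$ ($I{\left(u \right)} = - 2 \sqrt{u - 7} = - 2 \sqrt{-7 + u}$)
$N = 15252 + 984 \sqrt{2}$ ($N = \left(-62 - 2 \sqrt{-7 + 15}\right) \left(-246\right) = \left(-62 - 2 \sqrt{8}\right) \left(-246\right) = \left(-62 - 2 \cdot 2 \sqrt{2}\right) \left(-246\right) = \left(-62 - 4 \sqrt{2}\right) \left(-246\right) = 15252 + 984 \sqrt{2} \approx 16644.0$)
$\sqrt{N - 392102} = \sqrt{\left(15252 + 984 \sqrt{2}\right) - 392102} = \sqrt{-376850 + 984 \sqrt{2}}$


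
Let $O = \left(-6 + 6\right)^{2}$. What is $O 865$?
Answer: $0$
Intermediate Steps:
$O = 0$ ($O = 0^{2} = 0$)
$O 865 = 0 \cdot 865 = 0$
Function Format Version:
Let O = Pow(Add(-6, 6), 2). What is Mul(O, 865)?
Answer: 0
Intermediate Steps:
O = 0 (O = Pow(0, 2) = 0)
Mul(O, 865) = Mul(0, 865) = 0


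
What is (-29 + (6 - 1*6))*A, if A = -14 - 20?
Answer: 986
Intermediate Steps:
A = -34
(-29 + (6 - 1*6))*A = (-29 + (6 - 1*6))*(-34) = (-29 + (6 - 6))*(-34) = (-29 + 0)*(-34) = -29*(-34) = 986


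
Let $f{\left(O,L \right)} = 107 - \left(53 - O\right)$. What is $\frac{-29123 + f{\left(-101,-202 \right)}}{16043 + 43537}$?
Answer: $- \frac{2917}{5958} \approx -0.48959$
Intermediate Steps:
$f{\left(O,L \right)} = 54 + O$ ($f{\left(O,L \right)} = 107 + \left(-53 + O\right) = 54 + O$)
$\frac{-29123 + f{\left(-101,-202 \right)}}{16043 + 43537} = \frac{-29123 + \left(54 - 101\right)}{16043 + 43537} = \frac{-29123 - 47}{59580} = \left(-29170\right) \frac{1}{59580} = - \frac{2917}{5958}$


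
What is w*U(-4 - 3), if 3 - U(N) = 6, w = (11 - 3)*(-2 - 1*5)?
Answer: 168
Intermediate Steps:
w = -56 (w = 8*(-2 - 5) = 8*(-7) = -56)
U(N) = -3 (U(N) = 3 - 1*6 = 3 - 6 = -3)
w*U(-4 - 3) = -56*(-3) = 168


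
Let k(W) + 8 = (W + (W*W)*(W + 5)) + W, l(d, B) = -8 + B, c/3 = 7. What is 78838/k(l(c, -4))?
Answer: -39419/520 ≈ -75.806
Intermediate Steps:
c = 21 (c = 3*7 = 21)
k(W) = -8 + 2*W + W²*(5 + W) (k(W) = -8 + ((W + (W*W)*(W + 5)) + W) = -8 + ((W + W²*(5 + W)) + W) = -8 + (2*W + W²*(5 + W)) = -8 + 2*W + W²*(5 + W))
78838/k(l(c, -4)) = 78838/(-8 + (-8 - 4)³ + 2*(-8 - 4) + 5*(-8 - 4)²) = 78838/(-8 + (-12)³ + 2*(-12) + 5*(-12)²) = 78838/(-8 - 1728 - 24 + 5*144) = 78838/(-8 - 1728 - 24 + 720) = 78838/(-1040) = 78838*(-1/1040) = -39419/520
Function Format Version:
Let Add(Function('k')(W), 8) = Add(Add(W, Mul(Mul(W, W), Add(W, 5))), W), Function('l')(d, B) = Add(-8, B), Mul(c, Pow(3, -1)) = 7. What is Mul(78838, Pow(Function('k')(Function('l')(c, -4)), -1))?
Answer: Rational(-39419, 520) ≈ -75.806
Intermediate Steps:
c = 21 (c = Mul(3, 7) = 21)
Function('k')(W) = Add(-8, Mul(2, W), Mul(Pow(W, 2), Add(5, W))) (Function('k')(W) = Add(-8, Add(Add(W, Mul(Mul(W, W), Add(W, 5))), W)) = Add(-8, Add(Add(W, Mul(Pow(W, 2), Add(5, W))), W)) = Add(-8, Add(Mul(2, W), Mul(Pow(W, 2), Add(5, W)))) = Add(-8, Mul(2, W), Mul(Pow(W, 2), Add(5, W))))
Mul(78838, Pow(Function('k')(Function('l')(c, -4)), -1)) = Mul(78838, Pow(Add(-8, Pow(Add(-8, -4), 3), Mul(2, Add(-8, -4)), Mul(5, Pow(Add(-8, -4), 2))), -1)) = Mul(78838, Pow(Add(-8, Pow(-12, 3), Mul(2, -12), Mul(5, Pow(-12, 2))), -1)) = Mul(78838, Pow(Add(-8, -1728, -24, Mul(5, 144)), -1)) = Mul(78838, Pow(Add(-8, -1728, -24, 720), -1)) = Mul(78838, Pow(-1040, -1)) = Mul(78838, Rational(-1, 1040)) = Rational(-39419, 520)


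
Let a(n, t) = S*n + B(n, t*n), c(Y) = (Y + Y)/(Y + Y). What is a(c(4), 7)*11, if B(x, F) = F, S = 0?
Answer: 77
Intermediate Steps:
c(Y) = 1 (c(Y) = (2*Y)/((2*Y)) = (2*Y)*(1/(2*Y)) = 1)
a(n, t) = n*t (a(n, t) = 0*n + t*n = 0 + n*t = n*t)
a(c(4), 7)*11 = (1*7)*11 = 7*11 = 77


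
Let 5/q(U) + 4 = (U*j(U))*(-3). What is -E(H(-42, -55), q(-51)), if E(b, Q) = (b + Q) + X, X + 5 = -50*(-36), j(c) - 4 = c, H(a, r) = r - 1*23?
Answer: -2470762/1439 ≈ -1717.0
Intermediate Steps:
H(a, r) = -23 + r (H(a, r) = r - 23 = -23 + r)
j(c) = 4 + c
q(U) = 5/(-4 - 3*U*(4 + U)) (q(U) = 5/(-4 + (U*(4 + U))*(-3)) = 5/(-4 - 3*U*(4 + U)))
X = 1795 (X = -5 - 50*(-36) = -5 + 1800 = 1795)
E(b, Q) = 1795 + Q + b (E(b, Q) = (b + Q) + 1795 = (Q + b) + 1795 = 1795 + Q + b)
-E(H(-42, -55), q(-51)) = -(1795 - 5/(4 + 3*(-51)*(4 - 51)) + (-23 - 55)) = -(1795 - 5/(4 + 3*(-51)*(-47)) - 78) = -(1795 - 5/(4 + 7191) - 78) = -(1795 - 5/7195 - 78) = -(1795 - 5*1/7195 - 78) = -(1795 - 1/1439 - 78) = -1*2470762/1439 = -2470762/1439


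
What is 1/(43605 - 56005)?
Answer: -1/12400 ≈ -8.0645e-5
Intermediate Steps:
1/(43605 - 56005) = 1/(-12400) = -1/12400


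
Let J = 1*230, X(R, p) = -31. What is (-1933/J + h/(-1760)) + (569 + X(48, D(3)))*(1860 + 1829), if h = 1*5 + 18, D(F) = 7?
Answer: 80339586623/40480 ≈ 1.9847e+6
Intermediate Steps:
h = 23 (h = 5 + 18 = 23)
J = 230
(-1933/J + h/(-1760)) + (569 + X(48, D(3)))*(1860 + 1829) = (-1933/230 + 23/(-1760)) + (569 - 31)*(1860 + 1829) = (-1933*1/230 + 23*(-1/1760)) + 538*3689 = (-1933/230 - 23/1760) + 1984682 = -340737/40480 + 1984682 = 80339586623/40480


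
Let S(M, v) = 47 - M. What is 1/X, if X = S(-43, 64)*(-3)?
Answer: -1/270 ≈ -0.0037037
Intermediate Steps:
X = -270 (X = (47 - 1*(-43))*(-3) = (47 + 43)*(-3) = 90*(-3) = -270)
1/X = 1/(-270) = -1/270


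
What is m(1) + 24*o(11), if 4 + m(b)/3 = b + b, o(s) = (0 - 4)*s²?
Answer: -11622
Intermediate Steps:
o(s) = -4*s²
m(b) = -12 + 6*b (m(b) = -12 + 3*(b + b) = -12 + 3*(2*b) = -12 + 6*b)
m(1) + 24*o(11) = (-12 + 6*1) + 24*(-4*11²) = (-12 + 6) + 24*(-4*121) = -6 + 24*(-484) = -6 - 11616 = -11622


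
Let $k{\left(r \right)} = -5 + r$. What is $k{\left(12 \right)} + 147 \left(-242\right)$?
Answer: $-35567$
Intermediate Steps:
$k{\left(12 \right)} + 147 \left(-242\right) = \left(-5 + 12\right) + 147 \left(-242\right) = 7 - 35574 = -35567$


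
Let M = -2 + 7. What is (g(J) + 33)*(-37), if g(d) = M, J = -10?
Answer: -1406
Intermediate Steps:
M = 5
g(d) = 5
(g(J) + 33)*(-37) = (5 + 33)*(-37) = 38*(-37) = -1406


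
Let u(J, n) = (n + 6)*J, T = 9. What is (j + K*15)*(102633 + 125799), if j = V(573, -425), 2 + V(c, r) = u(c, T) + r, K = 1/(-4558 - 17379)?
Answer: 40930765793232/21937 ≈ 1.8658e+9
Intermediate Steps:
u(J, n) = J*(6 + n) (u(J, n) = (6 + n)*J = J*(6 + n))
K = -1/21937 (K = 1/(-21937) = -1/21937 ≈ -4.5585e-5)
V(c, r) = -2 + r + 15*c (V(c, r) = -2 + (c*(6 + 9) + r) = -2 + (c*15 + r) = -2 + (15*c + r) = -2 + (r + 15*c) = -2 + r + 15*c)
j = 8168 (j = -2 - 425 + 15*573 = -2 - 425 + 8595 = 8168)
(j + K*15)*(102633 + 125799) = (8168 - 1/21937*15)*(102633 + 125799) = (8168 - 15/21937)*228432 = (179181401/21937)*228432 = 40930765793232/21937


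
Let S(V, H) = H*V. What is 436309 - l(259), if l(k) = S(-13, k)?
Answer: 439676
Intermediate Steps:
l(k) = -13*k (l(k) = k*(-13) = -13*k)
436309 - l(259) = 436309 - (-13)*259 = 436309 - 1*(-3367) = 436309 + 3367 = 439676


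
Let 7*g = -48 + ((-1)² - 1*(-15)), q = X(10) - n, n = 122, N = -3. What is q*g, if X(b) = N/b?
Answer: 19568/35 ≈ 559.09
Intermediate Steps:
X(b) = -3/b
q = -1223/10 (q = -3/10 - 1*122 = -3*⅒ - 122 = -3/10 - 122 = -1223/10 ≈ -122.30)
g = -32/7 (g = (-48 + ((-1)² - 1*(-15)))/7 = (-48 + (1 + 15))/7 = (-48 + 16)/7 = (⅐)*(-32) = -32/7 ≈ -4.5714)
q*g = -1223/10*(-32/7) = 19568/35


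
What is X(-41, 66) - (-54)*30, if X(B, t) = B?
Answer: 1579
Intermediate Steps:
X(-41, 66) - (-54)*30 = -41 - (-54)*30 = -41 - 1*(-1620) = -41 + 1620 = 1579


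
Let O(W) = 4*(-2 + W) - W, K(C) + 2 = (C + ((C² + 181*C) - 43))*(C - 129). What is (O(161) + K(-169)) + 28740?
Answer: 696733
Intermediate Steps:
K(C) = -2 + (-129 + C)*(-43 + C² + 182*C) (K(C) = -2 + (C + ((C² + 181*C) - 43))*(C - 129) = -2 + (C + (-43 + C² + 181*C))*(-129 + C) = -2 + (-43 + C² + 182*C)*(-129 + C) = -2 + (-129 + C)*(-43 + C² + 182*C))
O(W) = -8 + 3*W (O(W) = (-8 + 4*W) - W = -8 + 3*W)
(O(161) + K(-169)) + 28740 = ((-8 + 3*161) + (5545 + (-169)³ - 23521*(-169) + 53*(-169)²)) + 28740 = ((-8 + 483) + (5545 - 4826809 + 3975049 + 53*28561)) + 28740 = (475 + (5545 - 4826809 + 3975049 + 1513733)) + 28740 = (475 + 667518) + 28740 = 667993 + 28740 = 696733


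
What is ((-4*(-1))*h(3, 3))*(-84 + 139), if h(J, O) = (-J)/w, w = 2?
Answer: -330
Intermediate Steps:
h(J, O) = -J/2
((-4*(-1))*h(3, 3))*(-84 + 139) = ((-4*(-1))*(-½*3))*(-84 + 139) = (4*(-3/2))*55 = -6*55 = -330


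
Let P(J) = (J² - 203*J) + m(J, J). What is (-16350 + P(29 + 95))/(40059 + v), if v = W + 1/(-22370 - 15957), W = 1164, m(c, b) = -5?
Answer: -1002289377/1579953920 ≈ -0.63438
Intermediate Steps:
P(J) = -5 + J² - 203*J (P(J) = (J² - 203*J) - 5 = -5 + J² - 203*J)
v = 44612627/38327 (v = 1164 + 1/(-22370 - 15957) = 1164 + 1/(-38327) = 1164 - 1/38327 = 44612627/38327 ≈ 1164.0)
(-16350 + P(29 + 95))/(40059 + v) = (-16350 + (-5 + (29 + 95)² - 203*(29 + 95)))/(40059 + 44612627/38327) = (-16350 + (-5 + 124² - 203*124))/(1579953920/38327) = (-16350 + (-5 + 15376 - 25172))*(38327/1579953920) = (-16350 - 9801)*(38327/1579953920) = -26151*38327/1579953920 = -1002289377/1579953920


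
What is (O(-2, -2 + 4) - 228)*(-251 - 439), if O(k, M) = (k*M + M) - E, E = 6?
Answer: 162840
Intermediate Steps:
O(k, M) = -6 + M + M*k (O(k, M) = (k*M + M) - 1*6 = (M*k + M) - 6 = (M + M*k) - 6 = -6 + M + M*k)
(O(-2, -2 + 4) - 228)*(-251 - 439) = ((-6 + (-2 + 4) + (-2 + 4)*(-2)) - 228)*(-251 - 439) = ((-6 + 2 + 2*(-2)) - 228)*(-690) = ((-6 + 2 - 4) - 228)*(-690) = (-8 - 228)*(-690) = -236*(-690) = 162840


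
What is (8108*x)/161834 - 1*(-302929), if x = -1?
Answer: 24512101839/80917 ≈ 3.0293e+5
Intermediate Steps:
(8108*x)/161834 - 1*(-302929) = (8108*(-1))/161834 - 1*(-302929) = -8108*1/161834 + 302929 = -4054/80917 + 302929 = 24512101839/80917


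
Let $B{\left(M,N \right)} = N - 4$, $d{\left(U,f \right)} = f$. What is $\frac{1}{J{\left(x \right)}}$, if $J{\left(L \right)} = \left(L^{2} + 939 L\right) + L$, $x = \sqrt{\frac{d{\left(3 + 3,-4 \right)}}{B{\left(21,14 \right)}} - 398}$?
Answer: $- \frac{5 \sqrt{2490}}{- 4681200 i + 1992 \sqrt{2490}} \approx -1.1312 \cdot 10^{-6} - 5.3274 \cdot 10^{-5} i$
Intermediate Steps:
$B{\left(M,N \right)} = -4 + N$
$x = \frac{2 i \sqrt{2490}}{5}$ ($x = \sqrt{- \frac{4}{-4 + 14} - 398} = \sqrt{- \frac{4}{10} - 398} = \sqrt{\left(-4\right) \frac{1}{10} - 398} = \sqrt{- \frac{2}{5} - 398} = \sqrt{- \frac{1992}{5}} = \frac{2 i \sqrt{2490}}{5} \approx 19.96 i$)
$J{\left(L \right)} = L^{2} + 940 L$
$\frac{1}{J{\left(x \right)}} = \frac{1}{\frac{2 i \sqrt{2490}}{5} \left(940 + \frac{2 i \sqrt{2490}}{5}\right)} = \frac{1}{\frac{2}{5} i \sqrt{2490} \left(940 + \frac{2 i \sqrt{2490}}{5}\right)} = - \frac{i \sqrt{2490}}{996 \left(940 + \frac{2 i \sqrt{2490}}{5}\right)}$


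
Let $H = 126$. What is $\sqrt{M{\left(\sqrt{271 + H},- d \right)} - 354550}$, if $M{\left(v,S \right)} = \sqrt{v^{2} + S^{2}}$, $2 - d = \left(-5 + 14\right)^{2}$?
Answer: $\sqrt{-354550 + \sqrt{6638}} \approx 595.37 i$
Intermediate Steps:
$d = -79$ ($d = 2 - \left(-5 + 14\right)^{2} = 2 - 9^{2} = 2 - 81 = -79$)
$M{\left(v,S \right)} = \sqrt{S^{2} + v^{2}}$
$\sqrt{M{\left(\sqrt{271 + H},- d \right)} - 354550} = \sqrt{\sqrt{\left(\left(-1\right) \left(-79\right)\right)^{2} + \left(\sqrt{271 + 126}\right)^{2}} - 354550} = \sqrt{\sqrt{79^{2} + \left(\sqrt{397}\right)^{2}} - 354550} = \sqrt{\sqrt{6241 + 397} - 354550} = \sqrt{\sqrt{6638} - 354550} = \sqrt{-354550 + \sqrt{6638}}$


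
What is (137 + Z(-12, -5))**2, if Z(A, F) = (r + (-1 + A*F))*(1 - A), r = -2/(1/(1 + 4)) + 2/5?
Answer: 15178816/25 ≈ 6.0715e+5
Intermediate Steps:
r = -48/5 (r = -2/(1/5) + 2*(1/5) = -2/1/5 + 2/5 = -2*5 + 2/5 = -10 + 2/5 = -48/5 ≈ -9.6000)
Z(A, F) = (1 - A)*(-53/5 + A*F) (Z(A, F) = (-48/5 + (-1 + A*F))*(1 - A) = (-53/5 + A*F)*(1 - A) = (1 - A)*(-53/5 + A*F))
(137 + Z(-12, -5))**2 = (137 + (-53/5 + (53/5)*(-12) - 12*(-5) - 1*(-5)*(-12)**2))**2 = (137 + (-53/5 - 636/5 + 60 - 1*(-5)*144))**2 = (137 + (-53/5 - 636/5 + 60 + 720))**2 = (137 + 3211/5)**2 = (3896/5)**2 = 15178816/25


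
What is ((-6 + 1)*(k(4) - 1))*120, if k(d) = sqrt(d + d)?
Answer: 600 - 1200*sqrt(2) ≈ -1097.1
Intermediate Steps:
k(d) = sqrt(2)*sqrt(d) (k(d) = sqrt(2*d) = sqrt(2)*sqrt(d))
((-6 + 1)*(k(4) - 1))*120 = ((-6 + 1)*(sqrt(2)*sqrt(4) - 1))*120 = -5*(sqrt(2)*2 - 1)*120 = -5*(2*sqrt(2) - 1)*120 = -5*(-1 + 2*sqrt(2))*120 = (5 - 10*sqrt(2))*120 = 600 - 1200*sqrt(2)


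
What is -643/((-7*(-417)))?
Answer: -643/2919 ≈ -0.22028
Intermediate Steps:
-643/((-7*(-417))) = -643/2919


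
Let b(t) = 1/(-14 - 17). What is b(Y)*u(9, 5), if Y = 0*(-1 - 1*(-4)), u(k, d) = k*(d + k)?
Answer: -126/31 ≈ -4.0645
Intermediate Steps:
Y = 0 (Y = 0*(-1 + 4) = 0*3 = 0)
b(t) = -1/31 (b(t) = 1/(-31) = -1/31)
b(Y)*u(9, 5) = -9*(5 + 9)/31 = -9*14/31 = -1/31*126 = -126/31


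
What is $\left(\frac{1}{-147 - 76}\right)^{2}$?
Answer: $\frac{1}{49729} \approx 2.0109 \cdot 10^{-5}$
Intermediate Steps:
$\left(\frac{1}{-147 - 76}\right)^{2} = \left(\frac{1}{-223}\right)^{2} = \left(- \frac{1}{223}\right)^{2} = \frac{1}{49729}$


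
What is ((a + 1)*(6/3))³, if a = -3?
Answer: -64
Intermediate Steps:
((a + 1)*(6/3))³ = ((-3 + 1)*(6/3))³ = (-12/3)³ = (-2*2)³ = (-4)³ = -64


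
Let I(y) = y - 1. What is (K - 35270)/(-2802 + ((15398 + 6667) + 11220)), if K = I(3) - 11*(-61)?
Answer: -34597/30483 ≈ -1.1350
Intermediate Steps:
I(y) = -1 + y
K = 673 (K = (-1 + 3) - 11*(-61) = 2 + 671 = 673)
(K - 35270)/(-2802 + ((15398 + 6667) + 11220)) = (673 - 35270)/(-2802 + ((15398 + 6667) + 11220)) = -34597/(-2802 + (22065 + 11220)) = -34597/(-2802 + 33285) = -34597/30483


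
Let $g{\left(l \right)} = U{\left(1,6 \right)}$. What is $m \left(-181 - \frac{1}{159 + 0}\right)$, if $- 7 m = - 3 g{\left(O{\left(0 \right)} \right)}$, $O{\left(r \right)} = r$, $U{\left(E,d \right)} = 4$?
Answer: $- \frac{115120}{371} \approx -310.3$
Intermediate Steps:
$g{\left(l \right)} = 4$
$m = \frac{12}{7}$ ($m = - \frac{\left(-3\right) 4}{7} = \left(- \frac{1}{7}\right) \left(-12\right) = \frac{12}{7} \approx 1.7143$)
$m \left(-181 - \frac{1}{159 + 0}\right) = \frac{12 \left(-181 - \frac{1}{159 + 0}\right)}{7} = \frac{12 \left(-181 - \frac{1}{159}\right)}{7} = \frac{12}{7} \left(- \frac{28780}{159}\right) = - \frac{115120}{371}$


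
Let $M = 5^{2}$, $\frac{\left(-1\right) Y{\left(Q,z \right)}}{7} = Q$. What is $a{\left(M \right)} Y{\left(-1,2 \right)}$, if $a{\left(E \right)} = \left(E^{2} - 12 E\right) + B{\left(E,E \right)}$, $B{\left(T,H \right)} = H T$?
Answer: $6650$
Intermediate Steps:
$Y{\left(Q,z \right)} = - 7 Q$
$M = 25$
$a{\left(E \right)} = - 12 E + 2 E^{2}$ ($a{\left(E \right)} = \left(E^{2} - 12 E\right) + E E = \left(E^{2} - 12 E\right) + E^{2} = - 12 E + 2 E^{2}$)
$a{\left(M \right)} Y{\left(-1,2 \right)} = 2 \cdot 25 \left(-6 + 25\right) \left(\left(-7\right) \left(-1\right)\right) = 2 \cdot 25 \cdot 19 \cdot 7 = 950 \cdot 7 = 6650$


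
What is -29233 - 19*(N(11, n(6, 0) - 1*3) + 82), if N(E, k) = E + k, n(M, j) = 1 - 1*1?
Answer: -30943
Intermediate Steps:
n(M, j) = 0 (n(M, j) = 1 - 1 = 0)
-29233 - 19*(N(11, n(6, 0) - 1*3) + 82) = -29233 - 19*((11 + (0 - 1*3)) + 82) = -29233 - 19*((11 + (0 - 3)) + 82) = -29233 - 19*((11 - 3) + 82) = -29233 - 19*(8 + 82) = -29233 - 19*90 = -29233 - 1*1710 = -29233 - 1710 = -30943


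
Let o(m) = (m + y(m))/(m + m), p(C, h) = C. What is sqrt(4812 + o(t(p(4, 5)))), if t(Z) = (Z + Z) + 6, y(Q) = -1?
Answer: 47*sqrt(427)/14 ≈ 69.372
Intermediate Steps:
t(Z) = 6 + 2*Z (t(Z) = 2*Z + 6 = 6 + 2*Z)
o(m) = (-1 + m)/(2*m) (o(m) = (m - 1)/(m + m) = (-1 + m)/((2*m)) = (-1 + m)*(1/(2*m)) = (-1 + m)/(2*m))
sqrt(4812 + o(t(p(4, 5)))) = sqrt(4812 + (-1 + (6 + 2*4))/(2*(6 + 2*4))) = sqrt(4812 + (-1 + (6 + 8))/(2*(6 + 8))) = sqrt(4812 + (1/2)*(-1 + 14)/14) = sqrt(4812 + (1/2)*(1/14)*13) = sqrt(4812 + 13/28) = sqrt(134749/28) = 47*sqrt(427)/14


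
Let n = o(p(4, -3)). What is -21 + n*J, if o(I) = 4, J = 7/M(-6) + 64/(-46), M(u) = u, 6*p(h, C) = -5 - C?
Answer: -2155/69 ≈ -31.232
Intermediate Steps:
p(h, C) = -5/6 - C/6 (p(h, C) = (-5 - C)/6 = -5/6 - C/6)
J = -353/138 (J = 7/(-6) + 64/(-46) = 7*(-1/6) + 64*(-1/46) = -7/6 - 32/23 = -353/138 ≈ -2.5580)
n = 4
-21 + n*J = -21 + 4*(-353/138) = -21 - 706/69 = -2155/69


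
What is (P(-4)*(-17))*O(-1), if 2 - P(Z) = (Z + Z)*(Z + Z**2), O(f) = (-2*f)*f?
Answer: 3332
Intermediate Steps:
O(f) = -2*f**2
P(Z) = 2 - 2*Z*(Z + Z**2) (P(Z) = 2 - (Z + Z)*(Z + Z**2) = 2 - 2*Z*(Z + Z**2))
(P(-4)*(-17))*O(-1) = ((2 - 2*(-4)**2 - 2*(-4)**3)*(-17))*(-2*(-1)**2) = ((2 - 2*16 - 2*(-64))*(-17))*(-2*1) = ((2 - 32 + 128)*(-17))*(-2) = (98*(-17))*(-2) = -1666*(-2) = 3332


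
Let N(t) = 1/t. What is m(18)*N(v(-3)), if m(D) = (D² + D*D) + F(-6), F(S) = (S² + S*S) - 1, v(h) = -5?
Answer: -719/5 ≈ -143.80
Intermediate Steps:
F(S) = -1 + 2*S² (F(S) = (S² + S²) - 1 = 2*S² - 1 = -1 + 2*S²)
m(D) = 71 + 2*D² (m(D) = (D² + D*D) + (-1 + 2*(-6)²) = (D² + D²) + (-1 + 2*36) = 2*D² + (-1 + 72) = 2*D² + 71 = 71 + 2*D²)
m(18)*N(v(-3)) = (71 + 2*18²)/(-5) = (71 + 2*324)*(-⅕) = (71 + 648)*(-⅕) = 719*(-⅕) = -719/5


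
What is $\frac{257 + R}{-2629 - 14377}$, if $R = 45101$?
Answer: $- \frac{22679}{8503} \approx -2.6672$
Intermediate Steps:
$\frac{257 + R}{-2629 - 14377} = \frac{257 + 45101}{-2629 - 14377} = \frac{45358}{-17006} = 45358 \left(- \frac{1}{17006}\right) = - \frac{22679}{8503}$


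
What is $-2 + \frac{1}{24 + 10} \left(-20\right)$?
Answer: $- \frac{44}{17} \approx -2.5882$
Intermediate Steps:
$-2 + \frac{1}{24 + 10} \left(-20\right) = -2 + \frac{1}{34} \left(-20\right) = -2 - \frac{10}{17} = - \frac{44}{17}$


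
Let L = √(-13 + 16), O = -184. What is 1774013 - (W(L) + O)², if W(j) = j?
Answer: 1740154 + 368*√3 ≈ 1.7408e+6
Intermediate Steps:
L = √3 ≈ 1.7320
1774013 - (W(L) + O)² = 1774013 - (√3 - 184)² = 1774013 - (-184 + √3)²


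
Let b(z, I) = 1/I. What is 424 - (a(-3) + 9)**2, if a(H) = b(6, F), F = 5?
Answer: 8484/25 ≈ 339.36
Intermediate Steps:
a(H) = 1/5
424 - (a(-3) + 9)**2 = 424 - (1/5 + 9)**2 = 424 - (46/5)**2 = 424 - 1*2116/25 = 424 - 2116/25 = 8484/25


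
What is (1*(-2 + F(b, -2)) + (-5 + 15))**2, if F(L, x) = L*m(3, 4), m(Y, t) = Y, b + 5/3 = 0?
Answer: 9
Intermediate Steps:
b = -5/3 (b = -5/3 + 0 = -5/3 ≈ -1.6667)
F(L, x) = 3*L (F(L, x) = L*3 = 3*L)
(1*(-2 + F(b, -2)) + (-5 + 15))**2 = (1*(-2 + 3*(-5/3)) + (-5 + 15))**2 = (1*(-2 - 5) + 10)**2 = (1*(-7) + 10)**2 = (-7 + 10)**2 = 3**2 = 9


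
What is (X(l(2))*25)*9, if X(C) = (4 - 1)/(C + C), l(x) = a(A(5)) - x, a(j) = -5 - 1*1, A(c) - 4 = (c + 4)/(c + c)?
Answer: -675/16 ≈ -42.188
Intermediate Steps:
A(c) = 4 + (4 + c)/(2*c) (A(c) = 4 + (c + 4)/(c + c) = 4 + (4 + c)/((2*c)) = 4 + (4 + c)*(1/(2*c)) = 4 + (4 + c)/(2*c))
a(j) = -6 (a(j) = -5 - 1 = -6)
l(x) = -6 - x
X(C) = 3/(2*C) (X(C) = 3/((2*C)) = 3*(1/(2*C)) = 3/(2*C))
(X(l(2))*25)*9 = ((3/(2*(-6 - 1*2)))*25)*9 = ((3/(2*(-6 - 2)))*25)*9 = (((3/2)/(-8))*25)*9 = (((3/2)*(-1/8))*25)*9 = -3/16*25*9 = -75/16*9 = -675/16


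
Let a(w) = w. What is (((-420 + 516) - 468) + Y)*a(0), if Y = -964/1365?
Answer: 0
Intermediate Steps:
Y = -964/1365 (Y = -964*1/1365 = -964/1365 ≈ -0.70623)
(((-420 + 516) - 468) + Y)*a(0) = (((-420 + 516) - 468) - 964/1365)*0 = ((96 - 468) - 964/1365)*0 = (-372 - 964/1365)*0 = -508744/1365*0 = 0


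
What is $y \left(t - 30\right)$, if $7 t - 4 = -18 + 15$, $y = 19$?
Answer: $- \frac{3971}{7} \approx -567.29$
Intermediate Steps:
$t = \frac{1}{7}$ ($t = \frac{4}{7} + \frac{-18 + 15}{7} = \frac{4}{7} + \frac{1}{7} \left(-3\right) = \frac{4}{7} - \frac{3}{7} = \frac{1}{7} \approx 0.14286$)
$y \left(t - 30\right) = 19 \left(\frac{1}{7} - 30\right) = 19 \left(- \frac{209}{7}\right) = - \frac{3971}{7}$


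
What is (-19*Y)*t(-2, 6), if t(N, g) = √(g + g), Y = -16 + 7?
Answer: 342*√3 ≈ 592.36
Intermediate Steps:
Y = -9
t(N, g) = √2*√g (t(N, g) = √(2*g) = √2*√g)
(-19*Y)*t(-2, 6) = (-19*(-9))*(√2*√6) = 171*(2*√3) = 342*√3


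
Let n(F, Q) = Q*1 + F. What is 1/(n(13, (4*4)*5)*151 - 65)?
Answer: 1/13978 ≈ 7.1541e-5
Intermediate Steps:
n(F, Q) = F + Q (n(F, Q) = Q + F = F + Q)
1/(n(13, (4*4)*5)*151 - 65) = 1/((13 + (4*4)*5)*151 - 65) = 1/((13 + 16*5)*151 - 65) = 1/((13 + 80)*151 - 65) = 1/(93*151 - 65) = 1/(14043 - 65) = 1/13978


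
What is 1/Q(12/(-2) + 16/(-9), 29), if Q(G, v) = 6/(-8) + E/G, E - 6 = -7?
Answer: -140/87 ≈ -1.6092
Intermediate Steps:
E = -1 (E = 6 - 7 = -1)
Q(G, v) = -¾ - 1/G (Q(G, v) = 6/(-8) - 1/G = 6*(-⅛) - 1/G = -¾ - 1/G)
1/Q(12/(-2) + 16/(-9), 29) = 1/(-¾ - 1/(12/(-2) + 16/(-9))) = 1/(-¾ - 1/(12*(-½) + 16*(-⅑))) = 1/(-¾ - 1/(-6 - 16/9)) = 1/(-¾ - 1/(-70/9)) = 1/(-¾ - 1*(-9/70)) = 1/(-¾ + 9/70) = 1/(-87/140) = -140/87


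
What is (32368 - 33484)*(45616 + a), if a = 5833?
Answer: -57417084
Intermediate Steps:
(32368 - 33484)*(45616 + a) = (32368 - 33484)*(45616 + 5833) = -1116*51449 = -57417084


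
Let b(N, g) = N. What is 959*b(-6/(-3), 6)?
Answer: 1918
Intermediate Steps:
959*b(-6/(-3), 6) = 959*(-6/(-3)) = 959*(-6*(-⅓)) = 959*2 = 1918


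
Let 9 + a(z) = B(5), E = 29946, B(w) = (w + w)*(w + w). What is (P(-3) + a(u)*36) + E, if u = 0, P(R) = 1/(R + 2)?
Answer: 33221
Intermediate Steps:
B(w) = 4*w² (B(w) = (2*w)*(2*w) = 4*w²)
P(R) = 1/(2 + R)
a(z) = 91 (a(z) = -9 + 4*5² = -9 + 4*25 = -9 + 100 = 91)
(P(-3) + a(u)*36) + E = (1/(2 - 3) + 91*36) + 29946 = (1/(-1) + 3276) + 29946 = (-1 + 3276) + 29946 = 3275 + 29946 = 33221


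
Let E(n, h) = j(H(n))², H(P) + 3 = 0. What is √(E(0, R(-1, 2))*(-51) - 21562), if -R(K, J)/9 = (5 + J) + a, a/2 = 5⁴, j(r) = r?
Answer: 19*I*√61 ≈ 148.39*I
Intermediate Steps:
H(P) = -3 (H(P) = -3 + 0 = -3)
a = 1250 (a = 2*5⁴ = 2*625 = 1250)
R(K, J) = -11295 - 9*J (R(K, J) = -9*((5 + J) + 1250) = -9*(1255 + J) = -11295 - 9*J)
E(n, h) = 9 (E(n, h) = (-3)² = 9)
√(E(0, R(-1, 2))*(-51) - 21562) = √(9*(-51) - 21562) = √(-459 - 21562) = √(-22021) = 19*I*√61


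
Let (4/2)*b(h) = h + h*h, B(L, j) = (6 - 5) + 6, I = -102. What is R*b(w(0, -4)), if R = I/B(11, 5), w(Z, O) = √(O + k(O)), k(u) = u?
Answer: 408/7 - 102*I*√2/7 ≈ 58.286 - 20.607*I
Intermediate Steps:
B(L, j) = 7 (B(L, j) = 1 + 6 = 7)
w(Z, O) = √2*√O (w(Z, O) = √(O + O) = √(2*O) = √2*√O)
b(h) = h/2 + h²/2 (b(h) = (h + h*h)/2 = (h + h²)/2 = h/2 + h²/2)
R = -102/7 ≈ -14.571
R*b(w(0, -4)) = -51*√2*√(-4)*(1 + √2*√(-4))/7 = -51*√2*(2*I)*(1 + √2*(2*I))/7 = -51*2*I*√2*(1 + 2*I*√2)/7 = -102*I*√2*(1 + 2*I*√2)/7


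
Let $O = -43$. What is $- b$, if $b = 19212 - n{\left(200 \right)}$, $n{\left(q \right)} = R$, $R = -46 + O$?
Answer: $-19301$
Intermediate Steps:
$R = -89$ ($R = -46 - 43 = -89$)
$n{\left(q \right)} = -89$
$b = 19301$ ($b = 19212 - -89 = 19212 + 89 = 19301$)
$- b = \left(-1\right) 19301 = -19301$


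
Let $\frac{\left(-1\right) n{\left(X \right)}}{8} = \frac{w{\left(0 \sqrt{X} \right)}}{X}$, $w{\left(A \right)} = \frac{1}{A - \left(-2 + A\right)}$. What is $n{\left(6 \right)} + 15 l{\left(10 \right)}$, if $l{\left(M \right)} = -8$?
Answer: $- \frac{362}{3} \approx -120.67$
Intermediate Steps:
$w{\left(A \right)} = \frac{1}{2}$
$n{\left(X \right)} = - \frac{4}{X}$ ($n{\left(X \right)} = - 8 \frac{1}{2 X} = - \frac{4}{X}$)
$n{\left(6 \right)} + 15 l{\left(10 \right)} = - \frac{4}{6} + 15 \left(-8\right) = \left(-4\right) \frac{1}{6} - 120 = - \frac{2}{3} - 120 = - \frac{362}{3}$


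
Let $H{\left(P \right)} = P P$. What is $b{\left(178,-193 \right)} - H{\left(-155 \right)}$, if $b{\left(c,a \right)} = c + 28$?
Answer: $-23819$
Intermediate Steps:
$H{\left(P \right)} = P^{2}$
$b{\left(c,a \right)} = 28 + c$
$b{\left(178,-193 \right)} - H{\left(-155 \right)} = \left(28 + 178\right) - \left(-155\right)^{2} = 206 - 24025 = -23819$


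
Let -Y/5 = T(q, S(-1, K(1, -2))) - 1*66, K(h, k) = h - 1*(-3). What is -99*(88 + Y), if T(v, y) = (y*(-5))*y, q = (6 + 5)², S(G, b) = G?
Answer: -43857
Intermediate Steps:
K(h, k) = 3 + h (K(h, k) = h + 3 = 3 + h)
q = 121 (q = 11² = 121)
T(v, y) = -5*y² (T(v, y) = (-5*y)*y = -5*y²)
Y = 355 (Y = -5*(-5*(-1)² - 1*66) = -5*(-5*1 - 66) = -5*(-5 - 66) = -5*(-71) = 355)
-99*(88 + Y) = -99*(88 + 355) = -99*443 = -43857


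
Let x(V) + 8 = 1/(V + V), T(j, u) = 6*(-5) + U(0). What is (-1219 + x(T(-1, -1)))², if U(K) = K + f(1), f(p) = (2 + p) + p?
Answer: 4071078025/2704 ≈ 1.5056e+6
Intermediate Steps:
f(p) = 2 + 2*p
U(K) = 4 + K (U(K) = K + (2 + 2*1) = K + (2 + 2) = K + 4 = 4 + K)
T(j, u) = -26 (T(j, u) = 6*(-5) + (4 + 0) = -30 + 4 = -26)
x(V) = -8 + 1/(2*V) (x(V) = -8 + 1/(V + V) = -8 + 1/(2*V))
(-1219 + x(T(-1, -1)))² = (-1219 + (-8 + (½)/(-26)))² = (-1219 + (-8 + (½)*(-1/26)))² = (-1219 + (-8 - 1/52))² = (-1219 - 417/52)² = (-63805/52)² = 4071078025/2704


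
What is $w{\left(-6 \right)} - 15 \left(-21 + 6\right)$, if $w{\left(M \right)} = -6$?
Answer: $219$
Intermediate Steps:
$w{\left(-6 \right)} - 15 \left(-21 + 6\right) = -6 - 15 \left(-21 + 6\right) = -6 - -225 = -6 + 225 = 219$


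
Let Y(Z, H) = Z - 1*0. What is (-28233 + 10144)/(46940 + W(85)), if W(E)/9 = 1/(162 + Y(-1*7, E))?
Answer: -2803795/7275709 ≈ -0.38536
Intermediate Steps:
Y(Z, H) = Z (Y(Z, H) = Z + 0 = Z)
W(E) = 9/155 (W(E) = 9/(162 - 1*7) = 9/(162 - 7) = 9/155)
(-28233 + 10144)/(46940 + W(85)) = (-28233 + 10144)/(46940 + 9/155) = -18089/7275709/155 = -18089*155/7275709 = -2803795/7275709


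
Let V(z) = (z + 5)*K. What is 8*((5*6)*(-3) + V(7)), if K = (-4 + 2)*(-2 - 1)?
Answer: -144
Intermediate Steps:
K = 6 (K = -2*(-3) = 6)
V(z) = 30 + 6*z (V(z) = (z + 5)*6 = (5 + z)*6 = 30 + 6*z)
8*((5*6)*(-3) + V(7)) = 8*((5*6)*(-3) + (30 + 6*7)) = 8*(30*(-3) + (30 + 42)) = 8*(-90 + 72) = 8*(-18) = -144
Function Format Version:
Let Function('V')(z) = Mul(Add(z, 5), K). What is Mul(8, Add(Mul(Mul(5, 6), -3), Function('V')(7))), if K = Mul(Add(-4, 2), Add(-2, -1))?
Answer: -144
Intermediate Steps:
K = 6 (K = Mul(-2, -3) = 6)
Function('V')(z) = Add(30, Mul(6, z)) (Function('V')(z) = Mul(Add(z, 5), 6) = Mul(Add(5, z), 6) = Add(30, Mul(6, z)))
Mul(8, Add(Mul(Mul(5, 6), -3), Function('V')(7))) = Mul(8, Add(Mul(Mul(5, 6), -3), Add(30, Mul(6, 7)))) = Mul(8, Add(Mul(30, -3), Add(30, 42))) = Mul(8, Add(-90, 72)) = Mul(8, -18) = -144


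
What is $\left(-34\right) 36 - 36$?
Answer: $-1260$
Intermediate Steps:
$\left(-34\right) 36 - 36 = -1224 - 36 = -1260$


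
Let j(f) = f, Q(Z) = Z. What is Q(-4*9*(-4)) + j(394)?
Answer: 538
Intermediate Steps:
Q(-4*9*(-4)) + j(394) = -4*9*(-4) + 394 = -36*(-4) + 394 = 144 + 394 = 538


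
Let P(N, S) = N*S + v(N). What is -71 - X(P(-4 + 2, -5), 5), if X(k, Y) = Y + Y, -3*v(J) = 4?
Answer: -81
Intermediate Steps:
v(J) = -4/3 (v(J) = -1/3*4 = -4/3)
P(N, S) = -4/3 + N*S (P(N, S) = N*S - 4/3 = -4/3 + N*S)
X(k, Y) = 2*Y
-71 - X(P(-4 + 2, -5), 5) = -71 - 2*5 = -71 - 1*10 = -71 - 10 = -81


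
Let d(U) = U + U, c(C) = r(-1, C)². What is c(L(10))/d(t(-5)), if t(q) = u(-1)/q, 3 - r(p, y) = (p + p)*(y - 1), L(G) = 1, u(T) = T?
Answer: 45/2 ≈ 22.500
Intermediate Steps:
r(p, y) = 3 - 2*p*(-1 + y) (r(p, y) = 3 - (p + p)*(y - 1) = 3 - 2*p*(-1 + y))
c(C) = (1 + 2*C)² (c(C) = (3 + 2*(-1) - 2*(-1)*C)² = (3 - 2 + 2*C)² = (1 + 2*C)²)
t(q) = -1/q
d(U) = 2*U
c(L(10))/d(t(-5)) = (1 + 2*1)²/((2*(-1/(-5)))) = (1 + 2)²/((2*(-1*(-⅕)))) = 3²/((2*(⅕))) = 9/(⅖) = 9*(5/2) = 45/2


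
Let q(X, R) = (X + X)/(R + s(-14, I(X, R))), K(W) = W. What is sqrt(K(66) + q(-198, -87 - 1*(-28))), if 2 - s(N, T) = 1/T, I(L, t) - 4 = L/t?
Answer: 11*sqrt(370615962)/24797 ≈ 8.5399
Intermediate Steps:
I(L, t) = 4 + L/t
s(N, T) = 2 - 1/T
q(X, R) = 2*X/(2 + R - 1/(4 + X/R)) (q(X, R) = (X + X)/(R + (2 - 1/(4 + X/R))) = (2*X)/(2 + R - 1/(4 + X/R)) = 2*X/(2 + R - 1/(4 + X/R)))
sqrt(K(66) + q(-198, -87 - 1*(-28))) = sqrt(66 + 2*(-198)/(2 + (-87 - 1*(-28)) - 1/(4 - 198/(-87 - 1*(-28))))) = sqrt(66 + 2*(-198)/(2 + (-87 + 28) - 1/(4 - 198/(-87 + 28)))) = sqrt(66 + 2*(-198)/(2 - 59 - 1/(4 - 198/(-59)))) = sqrt(66 + 2*(-198)/(2 - 59 - 1/(4 - 198*(-1/59)))) = sqrt(66 + 2*(-198)/(2 - 59 - 1/(4 + 198/59))) = sqrt(66 + 2*(-198)/(2 - 59 - 1/434/59)) = sqrt(66 + 2*(-198)/(2 - 59 - 1*59/434)) = sqrt(66 + 2*(-198)/(2 - 59 - 59/434)) = sqrt(66 + 2*(-198)/(-24797/434)) = sqrt(66 + 2*(-198)*(-434/24797)) = sqrt(66 + 171864/24797) = sqrt(1808466/24797) = 11*sqrt(370615962)/24797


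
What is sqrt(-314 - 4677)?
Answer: I*sqrt(4991) ≈ 70.647*I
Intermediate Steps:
sqrt(-314 - 4677) = sqrt(-4991) = I*sqrt(4991)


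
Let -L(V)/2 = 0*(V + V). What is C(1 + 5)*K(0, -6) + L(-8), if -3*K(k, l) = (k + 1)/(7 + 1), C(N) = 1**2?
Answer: -1/24 ≈ -0.041667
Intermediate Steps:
C(N) = 1
K(k, l) = -1/24 - k/24 (K(k, l) = -(k + 1)/(3*(7 + 1)) = -(1 + k)/(3*8) = -(1/8 + k/8)/3 = -1/24 - k/24)
L(V) = 0 (L(V) = -0*(V + V) = -0*2*V = -2*0 = 0)
C(1 + 5)*K(0, -6) + L(-8) = 1*(-1/24 - 1/24*0) + 0 = 1*(-1/24 + 0) + 0 = 1*(-1/24) + 0 = -1/24 + 0 = -1/24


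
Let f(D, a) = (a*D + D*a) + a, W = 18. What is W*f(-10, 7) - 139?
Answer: -2533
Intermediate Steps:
f(D, a) = a + 2*D*a (f(D, a) = (D*a + D*a) + a = 2*D*a + a = a + 2*D*a)
W*f(-10, 7) - 139 = 18*(7*(1 + 2*(-10))) - 139 = 18*(7*(1 - 20)) - 139 = 18*(7*(-19)) - 139 = 18*(-133) - 139 = -2394 - 139 = -2533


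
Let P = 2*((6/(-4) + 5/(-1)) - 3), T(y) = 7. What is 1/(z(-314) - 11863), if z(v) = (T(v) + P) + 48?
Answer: -1/11827 ≈ -8.4552e-5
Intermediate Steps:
P = -19 (P = 2*((6*(-¼) + 5*(-1)) - 3) = 2*((-3/2 - 5) - 3) = 2*(-13/2 - 3) = 2*(-19/2) = -19)
z(v) = 36 (z(v) = (7 - 19) + 48 = -12 + 48 = 36)
1/(z(-314) - 11863) = 1/(36 - 11863) = 1/(-11827) = -1/11827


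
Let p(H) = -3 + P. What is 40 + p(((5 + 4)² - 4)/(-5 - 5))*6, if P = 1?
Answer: 28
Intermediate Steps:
p(H) = -2 (p(H) = -3 + 1 = -2)
40 + p(((5 + 4)² - 4)/(-5 - 5))*6 = 40 - 2*6 = 40 - 12 = 28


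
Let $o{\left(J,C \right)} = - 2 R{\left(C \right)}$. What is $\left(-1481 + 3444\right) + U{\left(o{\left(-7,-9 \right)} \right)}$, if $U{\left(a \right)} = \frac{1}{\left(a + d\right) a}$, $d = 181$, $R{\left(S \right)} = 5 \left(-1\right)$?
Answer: $\frac{3749331}{1910} \approx 1963.0$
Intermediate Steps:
$R{\left(S \right)} = -5$
$o{\left(J,C \right)} = 10$ ($o{\left(J,C \right)} = \left(-2\right) \left(-5\right) = 10$)
$U{\left(a \right)} = \frac{1}{a \left(181 + a\right)}$ ($U{\left(a \right)} = \frac{1}{\left(a + 181\right) a} = \frac{1}{\left(181 + a\right) a} = \frac{1}{a \left(181 + a\right)}$)
$\left(-1481 + 3444\right) + U{\left(o{\left(-7,-9 \right)} \right)} = \left(-1481 + 3444\right) + \frac{1}{10 \left(181 + 10\right)} = 1963 + \frac{1}{10 \cdot 191} = 1963 + \frac{1}{10} \cdot \frac{1}{191} = 1963 + \frac{1}{1910} = \frac{3749331}{1910}$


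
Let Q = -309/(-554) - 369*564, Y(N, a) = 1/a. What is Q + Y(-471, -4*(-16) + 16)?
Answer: -4611837923/22160 ≈ -2.0812e+5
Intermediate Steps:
Q = -115295955/554 (Q = -309*(-1/554) - 208116 = 309/554 - 208116 = -115295955/554 ≈ -2.0812e+5)
Q + Y(-471, -4*(-16) + 16) = -115295955/554 + 1/(-4*(-16) + 16) = -115295955/554 + 1/(64 + 16) = -115295955/554 + 1/80 = -4611837923/22160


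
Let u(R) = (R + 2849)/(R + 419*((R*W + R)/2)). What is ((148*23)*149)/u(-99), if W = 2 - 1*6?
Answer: 286438941/25 ≈ 1.1458e+7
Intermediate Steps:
W = -4 (W = 2 - 6 = -4)
u(R) = -2*(2849 + R)/(1255*R) (u(R) = (R + 2849)/(R + 419*((R*(-4) + R)/2)) = (2849 + R)/(R + 419*((-4*R + R)*(½))) = (2849 + R)/(R + 419*(-3*R*(½))) = (2849 + R)/(R + 419*(-3*R/2)) = (2849 + R)/(R - 1257*R/2) = (2849 + R)/((-1255*R/2)) = (2849 + R)*(-2/(1255*R)) = -2*(2849 + R)/(1255*R))
((148*23)*149)/u(-99) = ((148*23)*149)/(((2/1255)*(-2849 - 1*(-99))/(-99))) = (3404*149)/(((2/1255)*(-1/99)*(-2849 + 99))) = 507196/(((2/1255)*(-1/99)*(-2750))) = 507196/(100/2259) = 507196*(2259/100) = 286438941/25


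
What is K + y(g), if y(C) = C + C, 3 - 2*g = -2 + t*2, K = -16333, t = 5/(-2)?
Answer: -16323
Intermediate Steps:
t = -5/2 (t = 5*(-1/2) = -5/2 ≈ -2.5000)
g = 5 (g = 3/2 - (-2 - 5/2*2)/2 = 3/2 - (-2 - 5)/2 = 3/2 - 1/2*(-7) = 3/2 + 7/2 = 5)
y(C) = 2*C
K + y(g) = -16333 + 2*5 = -16333 + 10 = -16323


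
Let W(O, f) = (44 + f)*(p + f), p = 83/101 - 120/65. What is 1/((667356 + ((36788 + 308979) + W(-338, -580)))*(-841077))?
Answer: -1313/1462748011957143 ≈ -8.9763e-13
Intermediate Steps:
p = -1345/1313 (p = 83*(1/101) - 120*1/65 = 83/101 - 24/13 = -1345/1313 ≈ -1.0244)
W(O, f) = (44 + f)*(-1345/1313 + f)
1/((667356 + ((36788 + 308979) + W(-338, -580)))*(-841077)) = 1/((667356 + ((36788 + 308979) + (-59180/1313 + (-580)**2 + (56427/1313)*(-580))))*(-841077)) = -1/841077/(667356 + (345767 + (-59180/1313 + 336400 - 32727660/1313))) = -1/841077/(667356 + (345767 + 408906360/1313)) = -1/841077/(667356 + 862898431/1313) = -1/841077/(1739136859/1313) = (1313/1739136859)*(-1/841077) = -1313/1462748011957143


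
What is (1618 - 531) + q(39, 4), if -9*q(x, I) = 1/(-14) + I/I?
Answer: 136949/126 ≈ 1086.9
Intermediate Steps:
q(x, I) = -13/126 (q(x, I) = -(1/(-14) + I/I)/9 = -(1*(-1/14) + 1)/9 = -(-1/14 + 1)/9 = -⅑*13/14 = -13/126)
(1618 - 531) + q(39, 4) = (1618 - 531) - 13/126 = 1087 - 13/126 = 136949/126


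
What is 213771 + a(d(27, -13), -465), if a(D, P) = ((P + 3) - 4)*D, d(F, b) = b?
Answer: 219829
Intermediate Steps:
a(D, P) = D*(-1 + P) (a(D, P) = ((3 + P) - 4)*D = (-1 + P)*D = D*(-1 + P))
213771 + a(d(27, -13), -465) = 213771 - 13*(-1 - 465) = 213771 - 13*(-466) = 213771 + 6058 = 219829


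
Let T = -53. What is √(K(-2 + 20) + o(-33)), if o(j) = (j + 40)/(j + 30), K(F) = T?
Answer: I*√498/3 ≈ 7.4386*I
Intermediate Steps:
K(F) = -53
o(j) = (40 + j)/(30 + j)
√(K(-2 + 20) + o(-33)) = √(-53 + (40 - 33)/(30 - 33)) = √(-53 + 7/(-3)) = √(-53 - ⅓*7) = √(-53 - 7/3) = √(-166/3) = I*√498/3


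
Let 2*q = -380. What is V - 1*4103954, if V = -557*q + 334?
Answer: -3997790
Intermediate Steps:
q = -190 (q = (½)*(-380) = -190)
V = 106164 (V = -557*(-190) + 334 = 105830 + 334 = 106164)
V - 1*4103954 = 106164 - 1*4103954 = 106164 - 4103954 = -3997790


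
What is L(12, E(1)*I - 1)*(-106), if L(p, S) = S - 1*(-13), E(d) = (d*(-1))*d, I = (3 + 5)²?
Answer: 5512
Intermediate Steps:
I = 64 (I = 8² = 64)
E(d) = -d² (E(d) = (-d)*d = -d²)
L(p, S) = 13 + S (L(p, S) = S + 13 = 13 + S)
L(12, E(1)*I - 1)*(-106) = (13 + (-1*1²*64 - 1))*(-106) = (13 + (-1*1*64 - 1))*(-106) = (13 + (-1*64 - 1))*(-106) = (13 + (-64 - 1))*(-106) = (13 - 65)*(-106) = -52*(-106) = 5512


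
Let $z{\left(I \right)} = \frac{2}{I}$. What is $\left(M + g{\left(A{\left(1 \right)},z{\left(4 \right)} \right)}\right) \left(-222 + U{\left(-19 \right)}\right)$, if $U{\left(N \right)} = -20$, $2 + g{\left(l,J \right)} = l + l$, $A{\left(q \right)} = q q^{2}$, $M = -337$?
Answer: $81554$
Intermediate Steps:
$A{\left(q \right)} = q^{3}$
$g{\left(l,J \right)} = -2 + 2 l$ ($g{\left(l,J \right)} = -2 + \left(l + l\right) = -2 + 2 l$)
$\left(M + g{\left(A{\left(1 \right)},z{\left(4 \right)} \right)}\right) \left(-222 + U{\left(-19 \right)}\right) = \left(-337 - \left(2 - 2 \cdot 1^{3}\right)\right) \left(-222 - 20\right) = \left(-337 + \left(-2 + 2 \cdot 1\right)\right) \left(-242\right) = \left(-337 + \left(-2 + 2\right)\right) \left(-242\right) = \left(-337 + 0\right) \left(-242\right) = \left(-337\right) \left(-242\right) = 81554$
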